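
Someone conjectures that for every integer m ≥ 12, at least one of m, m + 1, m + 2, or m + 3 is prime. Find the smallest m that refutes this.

m = 24

For m = 12, 13, 14, 15, …, 21, 22, 23 the conclusion holds.
m = 24: 24 = 2 × 12; 25 = 5 × 5; 26 = 2 × 13; 27 = 3 × 9 — all composite.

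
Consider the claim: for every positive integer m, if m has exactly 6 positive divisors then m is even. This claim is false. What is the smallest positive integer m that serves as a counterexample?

A counterexample is any positive integer m such that m has exactly 6 positive divisors but m is odd; we check each in order.
For m = 12, 18, 20, 28, 32, 44 the conclusion holds.
m = 45: divisors of 45: 1, 3, 5, 9, 15, 45; 45 is odd.
So m = 45 is the smallest counterexample.

m = 45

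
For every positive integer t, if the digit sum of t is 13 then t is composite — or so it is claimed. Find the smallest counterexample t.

A counterexample is any positive integer t such that the digit sum of t is 13 but t is prime; we check each in order.
t = 49: digit sum 13; 49 is composite.
t = 58: digit sum 13; 58 is composite.
t = 67: digit sum 13; 67 is prime, not composite.
Thus t = 67 disproves the claim, and no smaller t works.

t = 67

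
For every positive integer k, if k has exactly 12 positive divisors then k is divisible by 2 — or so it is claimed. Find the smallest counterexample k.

k = 315

The first 24 eligible values, up to k = 308, all satisfy the conclusion.
k = 315: τ(315) = 12; 315 mod 2 = 1.
Thus k = 315 disproves the claim, and no smaller k works.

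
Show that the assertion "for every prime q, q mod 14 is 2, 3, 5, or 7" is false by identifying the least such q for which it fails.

q = 11

Check each prime q in order until the claim fails.
The first 4 eligible values, up to q = 7, all satisfy the conclusion.
q = 11: 11 mod 14 = 11 — not in {2, 3, 5, 7}.
So q = 11 is the smallest counterexample.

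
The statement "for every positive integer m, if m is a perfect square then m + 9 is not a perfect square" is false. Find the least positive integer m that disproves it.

m = 16

Check each positive integer m in order until m is a perfect square but m + 9 is a perfect square.
m = 1: 1 + 9 = 10, not a perfect square.
m = 4: 4 + 9 = 13, not a perfect square.
m = 9: 9 + 9 = 18, not a perfect square.
m = 16: 16 = 4² and 16 + 9 = 25 = 5².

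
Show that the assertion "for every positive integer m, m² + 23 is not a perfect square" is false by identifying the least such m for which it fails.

m = 11

We need the least positive integer m for which m² + 23 is a perfect square.
For m = 1, 2, 3, 4, 5, 6, 7, 8, 9, 10 the conclusion holds.
m = 11: 11² + 23 = 144 = 12², a perfect square.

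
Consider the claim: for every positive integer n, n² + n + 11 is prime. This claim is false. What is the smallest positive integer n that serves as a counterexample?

n = 10

Check each positive integer n in order until n² + n + 11 is not prime.
For n = 1, 2, 3, 4, 5, 6, 7, 8, 9 the conclusion holds.
n = 10: n² + n + 11 = 121 = 11 × 11, composite.
Thus n = 10 disproves the claim, and no smaller n works.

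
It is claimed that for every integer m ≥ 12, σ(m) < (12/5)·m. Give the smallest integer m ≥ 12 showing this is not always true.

m = 24

Check each integer m ≥ 12 in order until the claim fails.
The first 12 eligible values, up to m = 23, all satisfy the conclusion.
m = 24: σ(24) = 60; 60 ≥ 288/5.
Hence m = 24 is a counterexample.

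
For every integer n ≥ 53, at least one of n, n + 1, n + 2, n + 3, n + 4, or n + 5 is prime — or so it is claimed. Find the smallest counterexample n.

We need the least integer n ≥ 53 for which n, n + 1, n + 2, n + 3, n + 4, n + 5 are all composite.
The first 37 eligible values, up to n = 89, all satisfy the conclusion.
n = 90: 90 = 2 × 45; 91 = 7 × 13; 92 = 2 × 46; 93 = 3 × 31; 94 = 2 × 47; 95 = 5 × 19 — all composite.

n = 90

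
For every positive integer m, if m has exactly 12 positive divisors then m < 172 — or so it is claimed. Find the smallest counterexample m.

m = 198

The first 12 eligible values, up to m = 160, all satisfy the conclusion.
m = 198: τ(198) = 12; 198 ≥ 172.
Thus m = 198 disproves the claim, and no smaller m works.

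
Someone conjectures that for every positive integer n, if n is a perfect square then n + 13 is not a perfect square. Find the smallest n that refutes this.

n = 36

A counterexample is any positive integer n such that n is a perfect square but n + 13 is a perfect square; we check each in order.
For n = 1, 4, 9, 16, 25 the conclusion holds.
n = 36: 36 = 6² and 36 + 13 = 49 = 7².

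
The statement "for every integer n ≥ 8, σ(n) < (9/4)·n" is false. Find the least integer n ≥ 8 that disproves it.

n = 12

The first 4 eligible values, up to n = 11, all satisfy the conclusion.
n = 12: σ(12) = 28; 28 ≥ 27.
Thus n = 12 disproves the claim, and no smaller n works.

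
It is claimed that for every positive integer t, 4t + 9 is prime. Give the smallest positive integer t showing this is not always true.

t = 3

A counterexample is any positive integer t such that 4t + 9 is not prime; we check each in order.
For t = 1, 2 the conclusion holds.
t = 3: 4t + 9 = 21 = 3 × 7, composite.
Thus t = 3 disproves the claim, and no smaller t works.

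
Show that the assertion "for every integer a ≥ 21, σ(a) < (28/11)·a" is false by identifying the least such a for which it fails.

We need the least integer a ≥ 21 for which the claim fails.
The first 27 eligible values, up to a = 47, all satisfy the conclusion.
a = 48: σ(48) = 124; 124 ≥ 1344/11.

a = 48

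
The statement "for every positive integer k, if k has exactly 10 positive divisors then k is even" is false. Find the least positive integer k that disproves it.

k = 405

A counterexample is any positive integer k such that k has exactly 10 positive divisors but k is odd; we check each in order.
For k = 48, 80, 112, 162, 176, 208, 272, 304, 368 the conclusion holds.
k = 405: divisors of 405: 10 divisors; 405 is odd.
So k = 405 is the smallest counterexample.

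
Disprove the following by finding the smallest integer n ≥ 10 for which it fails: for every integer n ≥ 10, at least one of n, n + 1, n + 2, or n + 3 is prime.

n = 24

A counterexample is any integer n ≥ 10 such that n, n + 1, n + 2, n + 3 are all composite; we check each in order.
For n = 10, 11, 12, 13, …, 21, 22, 23 the conclusion holds.
n = 24: 24 = 2 × 12; 25 = 5 × 5; 26 = 2 × 13; 27 = 3 × 9 — all composite.
Thus n = 24 disproves the claim, and no smaller n works.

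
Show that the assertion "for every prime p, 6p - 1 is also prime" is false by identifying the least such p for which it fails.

p = 11

Check each prime p in order until 6p - 1 is not prime.
p = 2: 6p - 1 = 11, prime.
p = 3: 6p - 1 = 17, prime.
p = 5: 6p - 1 = 29, prime.
p = 7: 6p - 1 = 41, prime.
p = 11: 6p - 1 = 65 = 5 × 13, not prime.
Thus p = 11 disproves the claim, and no smaller p works.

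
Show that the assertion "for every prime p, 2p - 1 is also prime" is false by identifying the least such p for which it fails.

p = 5

For p = 2, 3 the conclusion holds.
p = 5: 2p - 1 = 9 = 3 × 3, not prime.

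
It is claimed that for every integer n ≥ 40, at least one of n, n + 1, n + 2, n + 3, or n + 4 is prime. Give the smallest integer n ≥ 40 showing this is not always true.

n = 48

We need the least integer n ≥ 40 for which n, n + 1, n + 2, n + 3, n + 4 are all composite.
The first 8 eligible values, up to n = 47, all satisfy the conclusion.
n = 48: 48 = 2 × 24; 49 = 7 × 7; 50 = 2 × 25; 51 = 3 × 17; 52 = 2 × 26 — all composite.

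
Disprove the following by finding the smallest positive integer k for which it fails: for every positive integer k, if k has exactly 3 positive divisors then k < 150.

The first 5 eligible values, up to k = 121, all satisfy the conclusion.
k = 169: τ(169) = 3; 169 ≥ 150.
So k = 169 is the smallest counterexample.

k = 169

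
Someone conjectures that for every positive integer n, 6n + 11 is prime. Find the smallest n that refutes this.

Check each positive integer n in order until 6n + 11 is not prime.
For n = 1, 2, 3 the conclusion holds.
n = 4: 6n + 11 = 35 = 5 × 7, composite.
Hence n = 4 is a counterexample.

n = 4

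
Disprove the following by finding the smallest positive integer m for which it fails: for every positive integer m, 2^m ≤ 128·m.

For m = 1, 2, 3, 4, 5, 6, 7, 8, 9, 10 the conclusion holds.
m = 11: 2^m = 2048 and 128·m = 1408, so 2048 > 1408.
Thus m = 11 disproves the claim, and no smaller m works.

m = 11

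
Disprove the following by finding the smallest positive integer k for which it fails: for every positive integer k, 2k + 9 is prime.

We need the least positive integer k for which 2k + 9 is not prime.
For k = 1, 2 the conclusion holds.
k = 3: 2k + 9 = 15 = 3 × 5, composite.
So k = 3 is the smallest counterexample.

k = 3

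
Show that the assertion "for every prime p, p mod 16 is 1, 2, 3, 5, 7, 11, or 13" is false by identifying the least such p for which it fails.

Check each prime p in order until the claim fails.
The first 10 eligible values, up to p = 29, all satisfy the conclusion.
p = 31: 31 mod 16 = 15 — not in {1, 2, 3, 5, 7, 11, 13}.
Thus p = 31 disproves the claim, and no smaller p works.

p = 31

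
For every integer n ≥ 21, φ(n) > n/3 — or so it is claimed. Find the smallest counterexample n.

A counterexample is any integer n ≥ 21 such that the claim fails; we check each in order.
n = 21: φ(21) = 12 and 21/3 = 7, so φ(21) > 21/3.
n = 22: φ(22) = 10 and 22/3 = 22/3, so φ(22) > 22/3.
n = 23: φ(23) = 22 and 23/3 = 23/3, so φ(23) > 23/3.
n = 24: φ(24) = 8 and 24/3 = 8, so φ(24) ≤ 24/3.
Thus n = 24 disproves the claim, and no smaller n works.

n = 24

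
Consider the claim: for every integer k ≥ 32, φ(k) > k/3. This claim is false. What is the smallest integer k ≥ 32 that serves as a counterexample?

k = 36

We need the least integer k ≥ 32 for which the claim fails.
k = 32: φ(32) = 16 and 32/3 = 32/3, so φ(32) > 32/3.
k = 33: φ(33) = 20 and 33/3 = 11, so φ(33) > 33/3.
k = 34: φ(34) = 16 and 34/3 = 34/3, so φ(34) > 34/3.
k = 35: φ(35) = 24 and 35/3 = 35/3, so φ(35) > 35/3.
k = 36: φ(36) = 12 and 36/3 = 12, so φ(36) ≤ 36/3.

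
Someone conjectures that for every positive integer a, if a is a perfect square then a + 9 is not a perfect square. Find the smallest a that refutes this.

a = 16

For a = 1, 4, 9 the conclusion holds.
a = 16: 16 = 4² and 16 + 9 = 25 = 5².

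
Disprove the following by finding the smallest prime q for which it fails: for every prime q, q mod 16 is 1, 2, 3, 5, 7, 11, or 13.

q = 31

The first 10 eligible values, up to q = 29, all satisfy the conclusion.
q = 31: 31 mod 16 = 15 — not in {1, 2, 3, 5, 7, 11, 13}.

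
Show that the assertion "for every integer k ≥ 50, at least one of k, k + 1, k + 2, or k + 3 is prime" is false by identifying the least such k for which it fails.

We need the least integer k ≥ 50 for which k, k + 1, k + 2, k + 3 are all composite.
k = 50: 53 is prime.
k = 51: 53 is prime.
k = 52: 53 is prime.
k = 53: 53 is prime.
k = 54: 54 = 2 × 27; 55 = 5 × 11; 56 = 2 × 28; 57 = 3 × 19 — all composite.
Hence k = 54 is a counterexample.

k = 54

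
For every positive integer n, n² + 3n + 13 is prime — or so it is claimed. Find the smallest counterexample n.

For n = 1, 2, 3, 4, 5, 6, 7, 8 the conclusion holds.
n = 9: n² + 3n + 13 = 121 = 11 × 11, composite.
Thus n = 9 disproves the claim, and no smaller n works.

n = 9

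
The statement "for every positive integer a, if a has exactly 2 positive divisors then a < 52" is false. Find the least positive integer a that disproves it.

a = 53

The first 15 eligible values, up to a = 47, all satisfy the conclusion.
a = 53: τ(53) = 2; 53 ≥ 52.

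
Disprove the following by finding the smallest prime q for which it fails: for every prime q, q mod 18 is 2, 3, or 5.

q = 7

We need the least prime q for which the claim fails.
For q = 2, 3, 5 the conclusion holds.
q = 7: 7 mod 18 = 7 — not in {2, 3, 5}.
Thus q = 7 disproves the claim, and no smaller q works.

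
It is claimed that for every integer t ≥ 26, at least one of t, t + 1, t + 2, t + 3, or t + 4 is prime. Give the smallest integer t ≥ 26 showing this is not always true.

t = 32

For t = 26, 27, 28, 29, 30, 31 the conclusion holds.
t = 32: 32 = 2 × 16; 33 = 3 × 11; 34 = 2 × 17; 35 = 5 × 7; 36 = 2 × 18 — all composite.
Thus t = 32 disproves the claim, and no smaller t works.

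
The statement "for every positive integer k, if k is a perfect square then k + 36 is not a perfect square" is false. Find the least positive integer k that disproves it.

k = 64

The first 7 eligible values, up to k = 49, all satisfy the conclusion.
k = 64: 64 = 8² and 64 + 36 = 100 = 10².
So k = 64 is the smallest counterexample.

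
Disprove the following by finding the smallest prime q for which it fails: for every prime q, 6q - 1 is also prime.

q = 11

For q = 2, 3, 5, 7 the conclusion holds.
q = 11: 6q - 1 = 65 = 5 × 13, not prime.
So q = 11 is the smallest counterexample.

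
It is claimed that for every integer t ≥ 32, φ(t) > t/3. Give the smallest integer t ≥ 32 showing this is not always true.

We need the least integer t ≥ 32 for which the claim fails.
For t = 32, 33, 34, 35 the conclusion holds.
t = 36: φ(36) = 12 and 36/3 = 12, so φ(36) ≤ 36/3.
Thus t = 36 disproves the claim, and no smaller t works.

t = 36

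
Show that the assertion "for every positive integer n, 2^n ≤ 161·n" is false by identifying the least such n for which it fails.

n = 11

A counterexample is any positive integer n such that 2^n > 161·n; we check each in order.
The first 10 eligible values, up to n = 10, all satisfy the conclusion.
n = 11: 2^n = 2048 and 161·n = 1771, so 2048 > 1771.
Thus n = 11 disproves the claim, and no smaller n works.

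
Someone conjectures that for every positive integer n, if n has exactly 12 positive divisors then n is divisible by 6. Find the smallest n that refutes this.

n = 140

n = 60: τ(60) = 12; 60 mod 6 = 0.
n = 72: τ(72) = 12; 72 mod 6 = 0.
n = 84: τ(84) = 12; 84 mod 6 = 0.
n = 90: τ(90) = 12; 90 mod 6 = 0.
n = 96: τ(96) = 12; 96 mod 6 = 0.
n = 108: τ(108) = 12; 108 mod 6 = 0.
n = 126: τ(126) = 12; 126 mod 6 = 0.
n = 132: τ(132) = 12; 132 mod 6 = 0.
n = 140: τ(140) = 12; 140 mod 6 = 2.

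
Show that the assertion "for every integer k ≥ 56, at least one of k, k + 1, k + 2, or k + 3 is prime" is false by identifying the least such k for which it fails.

k = 62

Check each integer k ≥ 56 in order until k, k + 1, k + 2, k + 3 are all composite.
For k = 56, 57, 58, 59, 60, 61 the conclusion holds.
k = 62: 62 = 2 × 31; 63 = 3 × 21; 64 = 2 × 32; 65 = 5 × 13 — all composite.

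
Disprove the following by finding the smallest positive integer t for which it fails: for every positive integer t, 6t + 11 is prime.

A counterexample is any positive integer t such that 6t + 11 is not prime; we check each in order.
t = 1: 6t + 11 = 17, prime.
t = 2: 6t + 11 = 23, prime.
t = 3: 6t + 11 = 29, prime.
t = 4: 6t + 11 = 35 = 5 × 7, composite.

t = 4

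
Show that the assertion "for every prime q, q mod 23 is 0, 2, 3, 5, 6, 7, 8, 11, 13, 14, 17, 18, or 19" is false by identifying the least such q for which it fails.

q = 43

Check each prime q in order until the claim fails.
For q = 2, 3, 5, 7, …, 31, 37, 41 the conclusion holds.
q = 43: 43 mod 23 = 20 — not in {0, 2, 3, 5, 6, 7, 8, 11, 13, 14, 17, 18, 19}.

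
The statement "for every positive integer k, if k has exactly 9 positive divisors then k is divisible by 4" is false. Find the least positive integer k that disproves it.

k = 225

For k = 36, 100, 196 the conclusion holds.
k = 225: τ(225) = 9; 225 mod 4 = 1.
Hence k = 225 is a counterexample.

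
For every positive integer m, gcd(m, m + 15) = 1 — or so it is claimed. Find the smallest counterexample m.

m = 3

A counterexample is any positive integer m such that gcd(m, m + 15) > 1; we check each in order.
For m = 1, 2 the conclusion holds.
m = 3: gcd(3, 18) = 3.
So m = 3 is the smallest counterexample.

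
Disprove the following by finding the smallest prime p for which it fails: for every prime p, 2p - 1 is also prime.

A counterexample is any prime p such that 2p - 1 is not prime; we check each in order.
For p = 2, 3 the conclusion holds.
p = 5: 2p - 1 = 9 = 3 × 3, not prime.
Thus p = 5 disproves the claim, and no smaller p works.

p = 5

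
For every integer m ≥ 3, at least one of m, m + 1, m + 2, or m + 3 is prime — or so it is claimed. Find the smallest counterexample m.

m = 24

For m = 3, 4, 5, 6, …, 21, 22, 23 the conclusion holds.
m = 24: 24 = 2 × 12; 25 = 5 × 5; 26 = 2 × 13; 27 = 3 × 9 — all composite.
Thus m = 24 disproves the claim, and no smaller m works.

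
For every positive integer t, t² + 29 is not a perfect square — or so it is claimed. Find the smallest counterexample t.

The first 13 eligible values, up to t = 13, all satisfy the conclusion.
t = 14: 14² + 29 = 225 = 15², a perfect square.
So t = 14 is the smallest counterexample.

t = 14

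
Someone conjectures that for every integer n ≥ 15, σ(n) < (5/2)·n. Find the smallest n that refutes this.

The first 9 eligible values, up to n = 23, all satisfy the conclusion.
n = 24: σ(24) = 60; 60 ≥ 60.

n = 24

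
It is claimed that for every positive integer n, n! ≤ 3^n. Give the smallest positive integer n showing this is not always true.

n = 7

We need the least positive integer n for which n! > 3^n.
The first 6 eligible values, up to n = 6, all satisfy the conclusion.
n = 7: n! = 5040 and 3^n = 2187, so 5040 > 2187.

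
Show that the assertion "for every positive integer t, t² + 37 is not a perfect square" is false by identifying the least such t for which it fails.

Check each positive integer t in order until t² + 37 is a perfect square.
For t = 1, 2, 3, 4, …, 15, 16, 17 the conclusion holds.
t = 18: 18² + 37 = 361 = 19², a perfect square.
Hence t = 18 is a counterexample.

t = 18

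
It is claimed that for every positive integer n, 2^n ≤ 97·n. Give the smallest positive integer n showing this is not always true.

n = 10

Check each positive integer n in order until 2^n > 97·n.
The first 9 eligible values, up to n = 9, all satisfy the conclusion.
n = 10: 2^n = 1024 and 97·n = 970, so 1024 > 970.
So n = 10 is the smallest counterexample.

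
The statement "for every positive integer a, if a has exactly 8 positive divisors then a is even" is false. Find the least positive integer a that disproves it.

a = 105

The first 12 eligible values, up to a = 104, all satisfy the conclusion.
a = 105: divisors of 105: 1, 3, 5, 7, 15, 21, 35, 105; 105 is odd.
Hence a = 105 is a counterexample.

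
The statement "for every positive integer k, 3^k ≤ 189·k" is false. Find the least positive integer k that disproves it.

k = 7

For k = 1, 2, 3, 4, 5, 6 the conclusion holds.
k = 7: 3^k = 2187 and 189·k = 1323, so 2187 > 1323.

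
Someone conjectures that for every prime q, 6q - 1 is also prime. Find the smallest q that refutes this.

The first 4 eligible values, up to q = 7, all satisfy the conclusion.
q = 11: 6q - 1 = 65 = 5 × 13, not prime.

q = 11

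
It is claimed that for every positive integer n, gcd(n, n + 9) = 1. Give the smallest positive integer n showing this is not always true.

n = 3

Check each positive integer n in order until gcd(n, n + 9) > 1.
n = 1: gcd(1, 10) = 1.
n = 2: gcd(2, 11) = 1.
n = 3: gcd(3, 12) = 3.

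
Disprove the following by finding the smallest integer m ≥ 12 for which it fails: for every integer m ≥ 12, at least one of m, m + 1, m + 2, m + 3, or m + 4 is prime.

Check each integer m ≥ 12 in order until m, m + 1, m + 2, m + 3, m + 4 are all composite.
The first 12 eligible values, up to m = 23, all satisfy the conclusion.
m = 24: 24 = 2 × 12; 25 = 5 × 5; 26 = 2 × 13; 27 = 3 × 9; 28 = 2 × 14 — all composite.
So m = 24 is the smallest counterexample.

m = 24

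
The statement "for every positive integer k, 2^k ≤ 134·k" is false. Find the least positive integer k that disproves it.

For k = 1, 2, 3, 4, 5, 6, 7, 8, 9, 10 the conclusion holds.
k = 11: 2^k = 2048 and 134·k = 1474, so 2048 > 1474.

k = 11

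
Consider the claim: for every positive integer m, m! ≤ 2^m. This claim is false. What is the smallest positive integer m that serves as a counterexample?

We need the least positive integer m for which m! > 2^m.
For m = 1, 2, 3 the conclusion holds.
m = 4: m! = 24 and 2^m = 16, so 24 > 16.
So m = 4 is the smallest counterexample.

m = 4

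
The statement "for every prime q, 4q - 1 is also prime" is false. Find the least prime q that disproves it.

Check each prime q in order until 4q - 1 is not prime.
For q = 2, 3, 5 the conclusion holds.
q = 7: 4q - 1 = 27 = 3 × 9, not prime.
Thus q = 7 disproves the claim, and no smaller q works.

q = 7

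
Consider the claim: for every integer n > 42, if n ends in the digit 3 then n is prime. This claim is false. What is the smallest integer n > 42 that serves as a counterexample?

n = 43: 43 ends in 3 and is prime.
n = 53: 53 ends in 3 and is prime.
n = 63: 63 ends in 3; 63 = 3 × 21, composite.
Thus n = 63 disproves the claim, and no smaller n works.

n = 63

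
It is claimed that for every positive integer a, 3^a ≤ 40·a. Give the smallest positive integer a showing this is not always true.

Check each positive integer a in order until 3^a > 40·a.
For a = 1, 2, 3, 4 the conclusion holds.
a = 5: 3^a = 243 and 40·a = 200, so 243 > 200.

a = 5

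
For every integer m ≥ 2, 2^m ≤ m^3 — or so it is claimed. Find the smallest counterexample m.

We need the least integer m ≥ 2 for which 2^m > m^3.
m = 2: 2^m = 4 and m^3 = 8, so 4 ≤ 8.
m = 3: 2^m = 8 and m^3 = 27, so 8 ≤ 27.
m = 4: 2^m = 16 and m^3 = 64, so 16 ≤ 64.
m = 5: 2^m = 32 and m^3 = 125, so 32 ≤ 125.
m = 6: 2^m = 64 and m^3 = 216, so 64 ≤ 216.
m = 7: 2^m = 128 and m^3 = 343, so 128 ≤ 343.
m = 8: 2^m = 256 and m^3 = 512, so 256 ≤ 512.
m = 9: 2^m = 512 and m^3 = 729, so 512 ≤ 729.
m = 10: 2^m = 1024 and m^3 = 1000, so 1024 > 1000.

m = 10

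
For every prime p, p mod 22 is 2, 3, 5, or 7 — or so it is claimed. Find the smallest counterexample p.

p = 11

Check each prime p in order until the claim fails.
The first 4 eligible values, up to p = 7, all satisfy the conclusion.
p = 11: 11 mod 22 = 11 — not in {2, 3, 5, 7}.
Thus p = 11 disproves the claim, and no smaller p works.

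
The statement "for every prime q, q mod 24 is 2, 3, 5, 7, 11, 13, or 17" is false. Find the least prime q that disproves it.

q = 19

Check each prime q in order until the claim fails.
For q = 2, 3, 5, 7, 11, 13, 17 the conclusion holds.
q = 19: 19 mod 24 = 19 — not in {2, 3, 5, 7, 11, 13, 17}.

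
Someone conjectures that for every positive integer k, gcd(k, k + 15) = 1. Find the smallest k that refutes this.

k = 3

A counterexample is any positive integer k such that gcd(k, k + 15) > 1; we check each in order.
For k = 1, 2 the conclusion holds.
k = 3: gcd(3, 18) = 3.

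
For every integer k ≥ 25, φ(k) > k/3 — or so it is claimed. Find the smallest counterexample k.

The first 5 eligible values, up to k = 29, all satisfy the conclusion.
k = 30: φ(30) = 8 and 30/3 = 10, so φ(30) ≤ 30/3.

k = 30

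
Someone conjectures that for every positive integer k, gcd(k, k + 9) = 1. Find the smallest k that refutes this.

Check each positive integer k in order until gcd(k, k + 9) > 1.
For k = 1, 2 the conclusion holds.
k = 3: gcd(3, 12) = 3.
Thus k = 3 disproves the claim, and no smaller k works.

k = 3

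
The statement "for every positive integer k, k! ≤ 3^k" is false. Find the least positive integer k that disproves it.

The first 6 eligible values, up to k = 6, all satisfy the conclusion.
k = 7: k! = 5040 and 3^k = 2187, so 5040 > 2187.
Hence k = 7 is a counterexample.

k = 7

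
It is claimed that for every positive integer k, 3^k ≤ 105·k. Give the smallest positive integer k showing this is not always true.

For k = 1, 2, 3, 4, 5 the conclusion holds.
k = 6: 3^k = 729 and 105·k = 630, so 729 > 630.
So k = 6 is the smallest counterexample.

k = 6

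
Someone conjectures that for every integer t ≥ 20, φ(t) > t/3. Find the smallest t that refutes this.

t = 24

We need the least integer t ≥ 20 for which the claim fails.
The first 4 eligible values, up to t = 23, all satisfy the conclusion.
t = 24: φ(24) = 8 and 24/3 = 8, so φ(24) ≤ 24/3.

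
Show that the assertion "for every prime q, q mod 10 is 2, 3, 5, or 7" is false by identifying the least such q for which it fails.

q = 11

A counterexample is any prime q such that the claim fails; we check each in order.
For q = 2, 3, 5, 7 the conclusion holds.
q = 11: 11 mod 10 = 1 — not in {2, 3, 5, 7}.
Thus q = 11 disproves the claim, and no smaller q works.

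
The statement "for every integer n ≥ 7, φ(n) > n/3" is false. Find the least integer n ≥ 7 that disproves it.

n = 12

A counterexample is any integer n ≥ 7 such that the claim fails; we check each in order.
For n = 7, 8, 9, 10, 11 the conclusion holds.
n = 12: φ(12) = 4 and 12/3 = 4, so φ(12) ≤ 12/3.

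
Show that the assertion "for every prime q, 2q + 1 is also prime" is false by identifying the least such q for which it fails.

q = 7

A counterexample is any prime q such that 2q + 1 is not prime; we check each in order.
For q = 2, 3, 5 the conclusion holds.
q = 7: 2q + 1 = 15 = 3 × 5, not prime.
So q = 7 is the smallest counterexample.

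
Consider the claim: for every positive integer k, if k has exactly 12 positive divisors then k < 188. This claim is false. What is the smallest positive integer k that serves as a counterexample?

k = 198

We need the least positive integer k for which k has exactly 12 positive divisors but the claim fails.
The first 12 eligible values, up to k = 160, all satisfy the conclusion.
k = 198: τ(198) = 12; 198 ≥ 188.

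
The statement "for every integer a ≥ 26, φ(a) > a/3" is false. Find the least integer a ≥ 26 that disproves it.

We need the least integer a ≥ 26 for which the claim fails.
For a = 26, 27, 28, 29 the conclusion holds.
a = 30: φ(30) = 8 and 30/3 = 10, so φ(30) ≤ 30/3.
Thus a = 30 disproves the claim, and no smaller a works.

a = 30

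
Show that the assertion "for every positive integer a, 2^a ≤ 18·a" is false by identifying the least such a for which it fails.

a = 7

Check each positive integer a in order until 2^a > 18·a.
The first 6 eligible values, up to a = 6, all satisfy the conclusion.
a = 7: 2^a = 128 and 18·a = 126, so 128 > 126.
Thus a = 7 disproves the claim, and no smaller a works.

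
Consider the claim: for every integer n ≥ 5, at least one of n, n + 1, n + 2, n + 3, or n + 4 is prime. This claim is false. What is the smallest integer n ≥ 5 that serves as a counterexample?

Check each integer n ≥ 5 in order until n, n + 1, n + 2, n + 3, n + 4 are all composite.
The first 19 eligible values, up to n = 23, all satisfy the conclusion.
n = 24: 24 = 2 × 12; 25 = 5 × 5; 26 = 2 × 13; 27 = 3 × 9; 28 = 2 × 14 — all composite.
Hence n = 24 is a counterexample.

n = 24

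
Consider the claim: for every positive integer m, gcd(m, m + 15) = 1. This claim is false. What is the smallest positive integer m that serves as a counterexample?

m = 3

We need the least positive integer m for which gcd(m, m + 15) > 1.
For m = 1, 2 the conclusion holds.
m = 3: gcd(3, 18) = 3.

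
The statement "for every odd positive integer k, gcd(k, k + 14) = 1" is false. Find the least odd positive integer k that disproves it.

k = 7

k = 1: gcd(1, 15) = 1.
k = 3: gcd(3, 17) = 1.
k = 5: gcd(5, 19) = 1.
k = 7: gcd(7, 21) = 7.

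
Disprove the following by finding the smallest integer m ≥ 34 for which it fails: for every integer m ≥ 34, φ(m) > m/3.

m = 36

For m = 34, 35 the conclusion holds.
m = 36: φ(36) = 12 and 36/3 = 12, so φ(36) ≤ 36/3.
So m = 36 is the smallest counterexample.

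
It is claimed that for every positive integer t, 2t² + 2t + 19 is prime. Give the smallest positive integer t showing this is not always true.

Check each positive integer t in order until 2t² + 2t + 19 is not prime.
For t = 1, 2, 3, 4, …, 15, 16, 17 the conclusion holds.
t = 18: 2t² + 2t + 19 = 703 = 19 × 37, composite.
Thus t = 18 disproves the claim, and no smaller t works.

t = 18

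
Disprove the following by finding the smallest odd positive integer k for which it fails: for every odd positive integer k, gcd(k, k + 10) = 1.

k = 5

We need the least odd positive integer k for which gcd(k, k + 10) > 1.
For k = 1, 3 the conclusion holds.
k = 5: gcd(5, 15) = 5.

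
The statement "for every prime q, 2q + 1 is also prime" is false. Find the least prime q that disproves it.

q = 7

q = 2: 2q + 1 = 5, prime.
q = 3: 2q + 1 = 7, prime.
q = 5: 2q + 1 = 11, prime.
q = 7: 2q + 1 = 15 = 3 × 5, not prime.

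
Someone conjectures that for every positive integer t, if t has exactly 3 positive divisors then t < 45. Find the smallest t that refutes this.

t = 49

We need the least positive integer t for which t has exactly 3 positive divisors but the claim fails.
t = 4: τ(4) = 3; 4 < 45.
t = 9: τ(9) = 3; 9 < 45.
t = 25: τ(25) = 3; 25 < 45.
t = 49: τ(49) = 3; 49 ≥ 45.
Hence t = 49 is a counterexample.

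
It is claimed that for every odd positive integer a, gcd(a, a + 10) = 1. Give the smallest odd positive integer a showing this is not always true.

a = 1: gcd(1, 11) = 1.
a = 3: gcd(3, 13) = 1.
a = 5: gcd(5, 15) = 5.

a = 5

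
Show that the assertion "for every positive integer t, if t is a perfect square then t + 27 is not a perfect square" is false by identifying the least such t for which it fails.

t = 9

We need the least positive integer t for which t is a perfect square but t + 27 is a perfect square.
t = 1: 1 + 27 = 28, not a perfect square.
t = 4: 4 + 27 = 31, not a perfect square.
t = 9: 9 = 3² and 9 + 27 = 36 = 6².
So t = 9 is the smallest counterexample.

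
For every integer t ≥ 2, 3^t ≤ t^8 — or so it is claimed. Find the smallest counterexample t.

For t = 2, 3, 4, 5, …, 20, 21, 22 the conclusion holds.
t = 23: 3^t = 94143178827 and t^8 = 78310985281, so 94143178827 > 78310985281.
So t = 23 is the smallest counterexample.

t = 23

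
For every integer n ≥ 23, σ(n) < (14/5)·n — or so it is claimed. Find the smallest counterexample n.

n = 60

For n = 23, 24, 25, 26, …, 57, 58, 59 the conclusion holds.
n = 60: σ(60) = 168; 168 ≥ 168.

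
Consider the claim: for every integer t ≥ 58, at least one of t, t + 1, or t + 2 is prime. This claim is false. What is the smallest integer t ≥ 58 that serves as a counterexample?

We need the least integer t ≥ 58 for which t, t + 1, t + 2 are all composite.
The first 4 eligible values, up to t = 61, all satisfy the conclusion.
t = 62: 62 = 2 × 31; 63 = 3 × 21; 64 = 2 × 32 — all composite.
So t = 62 is the smallest counterexample.

t = 62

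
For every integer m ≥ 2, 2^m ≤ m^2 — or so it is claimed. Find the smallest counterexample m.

m = 5

We need the least integer m ≥ 2 for which 2^m > m^2.
For m = 2, 3, 4 the conclusion holds.
m = 5: 2^m = 32 and m^2 = 25, so 32 > 25.
Hence m = 5 is a counterexample.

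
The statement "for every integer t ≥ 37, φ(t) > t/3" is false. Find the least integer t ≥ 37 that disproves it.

For t = 37, 38, 39, 40, 41 the conclusion holds.
t = 42: φ(42) = 12 and 42/3 = 14, so φ(42) ≤ 42/3.
Thus t = 42 disproves the claim, and no smaller t works.

t = 42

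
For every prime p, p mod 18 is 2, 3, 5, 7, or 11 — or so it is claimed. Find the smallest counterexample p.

We need the least prime p for which the claim fails.
For p = 2, 3, 5, 7, 11 the conclusion holds.
p = 13: 13 mod 18 = 13 — not in {2, 3, 5, 7, 11}.

p = 13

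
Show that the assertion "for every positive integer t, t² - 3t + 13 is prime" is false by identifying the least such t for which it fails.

We need the least positive integer t for which t² - 3t + 13 is not prime.
For t = 1, 2, 3, 4, …, 9, 10, 11 the conclusion holds.
t = 12: t² - 3t + 13 = 121 = 11 × 11, composite.

t = 12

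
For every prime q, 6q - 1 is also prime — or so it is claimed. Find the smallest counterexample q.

q = 11

Check each prime q in order until 6q - 1 is not prime.
The first 4 eligible values, up to q = 7, all satisfy the conclusion.
q = 11: 6q - 1 = 65 = 5 × 13, not prime.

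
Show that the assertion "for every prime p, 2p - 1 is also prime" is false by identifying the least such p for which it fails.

We need the least prime p for which 2p - 1 is not prime.
p = 2: 2p - 1 = 3, prime.
p = 3: 2p - 1 = 5, prime.
p = 5: 2p - 1 = 9 = 3 × 3, not prime.
Hence p = 5 is a counterexample.

p = 5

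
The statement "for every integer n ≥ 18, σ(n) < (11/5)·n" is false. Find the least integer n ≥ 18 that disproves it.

n = 24

We need the least integer n ≥ 18 for which the claim fails.
n = 18: σ(18) = 39; 39 < 198/5.
n = 19: σ(19) = 20; 20 < 209/5.
n = 20: σ(20) = 42; 42 < 44.
n = 21: σ(21) = 32; 32 < 231/5.
n = 22: σ(22) = 36; 36 < 242/5.
n = 23: σ(23) = 24; 24 < 253/5.
n = 24: σ(24) = 60; 60 ≥ 264/5.
So n = 24 is the smallest counterexample.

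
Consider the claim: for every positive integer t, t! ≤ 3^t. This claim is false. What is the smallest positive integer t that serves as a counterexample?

t = 1: t! = 1 and 3^t = 3, so 1 ≤ 3.
t = 2: t! = 2 and 3^t = 9, so 2 ≤ 9.
t = 3: t! = 6 and 3^t = 27, so 6 ≤ 27.
t = 4: t! = 24 and 3^t = 81, so 24 ≤ 81.
t = 5: t! = 120 and 3^t = 243, so 120 ≤ 243.
t = 6: t! = 720 and 3^t = 729, so 720 ≤ 729.
t = 7: t! = 5040 and 3^t = 2187, so 5040 > 2187.

t = 7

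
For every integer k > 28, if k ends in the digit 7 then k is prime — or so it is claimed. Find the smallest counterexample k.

We need the least integer k > 28 for which k ends in the digit 7 but k is not prime.
k = 37: 37 ends in 7 and is prime.
k = 47: 47 ends in 7 and is prime.
k = 57: 57 ends in 7; 57 = 3 × 19, composite.
So k = 57 is the smallest counterexample.

k = 57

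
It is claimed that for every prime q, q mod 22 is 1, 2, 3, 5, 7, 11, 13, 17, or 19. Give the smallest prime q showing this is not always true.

For q = 2, 3, 5, 7, 11, 13, 17, 19, 23, 29 the conclusion holds.
q = 31: 31 mod 22 = 9 — not in {1, 2, 3, 5, 7, 11, 13, 17, 19}.
Hence q = 31 is a counterexample.

q = 31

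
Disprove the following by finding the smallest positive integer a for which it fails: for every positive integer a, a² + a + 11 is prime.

Check each positive integer a in order until a² + a + 11 is not prime.
The first 9 eligible values, up to a = 9, all satisfy the conclusion.
a = 10: a² + a + 11 = 121 = 11 × 11, composite.
Thus a = 10 disproves the claim, and no smaller a works.

a = 10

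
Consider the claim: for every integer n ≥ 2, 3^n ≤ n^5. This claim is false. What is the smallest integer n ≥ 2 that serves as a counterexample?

n = 11

Check each integer n ≥ 2 in order until 3^n > n^5.
For n = 2, 3, 4, 5, 6, 7, 8, 9, 10 the conclusion holds.
n = 11: 3^n = 177147 and n^5 = 161051, so 177147 > 161051.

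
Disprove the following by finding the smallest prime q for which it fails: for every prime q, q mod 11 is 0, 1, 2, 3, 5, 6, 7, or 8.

We need the least prime q for which the claim fails.
The first 10 eligible values, up to q = 29, all satisfy the conclusion.
q = 31: 31 mod 11 = 9 — not in {0, 1, 2, 3, 5, 6, 7, 8}.
So q = 31 is the smallest counterexample.

q = 31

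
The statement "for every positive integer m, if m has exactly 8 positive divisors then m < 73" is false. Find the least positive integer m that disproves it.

m = 78

A counterexample is any positive integer m such that m has exactly 8 positive divisors but the claim fails; we check each in order.
The first 8 eligible values, up to m = 70, all satisfy the conclusion.
m = 78: τ(78) = 8; 78 ≥ 73.
So m = 78 is the smallest counterexample.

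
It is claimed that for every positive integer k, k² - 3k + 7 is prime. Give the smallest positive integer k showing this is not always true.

k = 1: k² - 3k + 7 = 5, prime.
k = 2: k² - 3k + 7 = 5, prime.
k = 3: k² - 3k + 7 = 7, prime.
k = 4: k² - 3k + 7 = 11, prime.
k = 5: k² - 3k + 7 = 17, prime.
k = 6: k² - 3k + 7 = 25 = 5 × 5, composite.
Hence k = 6 is a counterexample.

k = 6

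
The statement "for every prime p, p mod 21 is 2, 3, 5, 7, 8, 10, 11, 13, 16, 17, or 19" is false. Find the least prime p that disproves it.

p = 41

We need the least prime p for which the claim fails.
For p = 2, 3, 5, 7, …, 29, 31, 37 the conclusion holds.
p = 41: 41 mod 21 = 20 — not in {2, 3, 5, 7, 8, 10, 11, 13, 16, 17, 19}.
Hence p = 41 is a counterexample.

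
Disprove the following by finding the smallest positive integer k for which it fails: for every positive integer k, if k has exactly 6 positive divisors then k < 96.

For k = 12, 18, 20, 28, …, 75, 76, 92 the conclusion holds.
k = 98: τ(98) = 6; 98 ≥ 96.
So k = 98 is the smallest counterexample.

k = 98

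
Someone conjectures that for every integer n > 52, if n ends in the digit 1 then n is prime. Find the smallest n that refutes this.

For n = 61, 71 the conclusion holds.
n = 81: 81 ends in 1; 81 = 3 × 27, composite.
Thus n = 81 disproves the claim, and no smaller n works.

n = 81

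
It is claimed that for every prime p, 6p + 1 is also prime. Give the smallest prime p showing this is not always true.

The first 7 eligible values, up to p = 17, all satisfy the conclusion.
p = 19: 6p + 1 = 115 = 5 × 23, not prime.
So p = 19 is the smallest counterexample.

p = 19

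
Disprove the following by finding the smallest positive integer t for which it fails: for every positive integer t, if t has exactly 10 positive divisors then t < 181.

Check each positive integer t in order until t has exactly 10 positive divisors but the claim fails.
For t = 48, 80, 112, 162, 176 the conclusion holds.
t = 208: τ(208) = 10; 208 ≥ 181.
Thus t = 208 disproves the claim, and no smaller t works.

t = 208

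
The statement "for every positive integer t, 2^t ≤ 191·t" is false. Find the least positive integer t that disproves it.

Check each positive integer t in order until 2^t > 191·t.
For t = 1, 2, 3, 4, …, 9, 10, 11 the conclusion holds.
t = 12: 2^t = 4096 and 191·t = 2292, so 4096 > 2292.
Thus t = 12 disproves the claim, and no smaller t works.

t = 12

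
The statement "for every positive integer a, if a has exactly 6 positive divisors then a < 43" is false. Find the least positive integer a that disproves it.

a = 44

Check each positive integer a in order until a has exactly 6 positive divisors but the claim fails.
For a = 12, 18, 20, 28, 32 the conclusion holds.
a = 44: τ(44) = 6; 44 ≥ 43.
Thus a = 44 disproves the claim, and no smaller a works.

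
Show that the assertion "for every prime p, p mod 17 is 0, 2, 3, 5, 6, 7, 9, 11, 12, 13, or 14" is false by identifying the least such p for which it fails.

p = 59

The first 16 eligible values, up to p = 53, all satisfy the conclusion.
p = 59: 59 mod 17 = 8 — not in {0, 2, 3, 5, 6, 7, 9, 11, 12, 13, 14}.
Thus p = 59 disproves the claim, and no smaller p works.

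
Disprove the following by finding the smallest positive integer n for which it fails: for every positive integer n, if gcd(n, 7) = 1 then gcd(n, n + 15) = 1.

For n = 1, 2 the conclusion holds.
n = 3: gcd(3, 18) = 3.

n = 3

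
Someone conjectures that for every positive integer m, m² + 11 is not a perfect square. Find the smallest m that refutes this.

m = 5

For m = 1, 2, 3, 4 the conclusion holds.
m = 5: 5² + 11 = 36 = 6², a perfect square.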